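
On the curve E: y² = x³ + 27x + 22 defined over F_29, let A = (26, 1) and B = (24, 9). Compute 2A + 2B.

First 2A:
Repeated addition: build up to 2A.
2A: tangent at (26, 1): λ = (3·26² + 27)/(2·1) ≡ 25/2. 2⁻¹ ≡ 15 (mod 29), so λ ≡ 25·15 ≡ 27.
  x = λ² - 26 - 26 = 729 - 52 ≡ 10; y = λ·(26 - 10) - 1 ≡ 25. → (10, 25)
2A = (10, 25).
Next 2B:
Repeated addition: build up to 2B.
2B: tangent at (24, 9): λ = (3·24² + 27)/(2·9) ≡ 15/18. 18⁻¹ ≡ 21 (mod 29) since 18·21 = 378 ≡ 1, so λ ≡ 15·21 ≡ 25.
  x = λ² - 24 - 24 = 625 - 48 ≡ 26; y = λ·(24 - 26) - 9 ≡ 28. → (26, 28)
2B = (26, 28).
Finally 2A + 2B:
(10, 25) + (26, 28). λ = (28 - 25)/(26 - 10) ≡ 3/16 mod 29. 16⁻¹ ≡ 20 (mod 29), so λ ≡ 2.
  x = λ² - 10 - 26 = 4 - 36 ≡ 26; y = λ·(10 - 26) - 25 ≡ 1. → (26, 1)

(26, 1)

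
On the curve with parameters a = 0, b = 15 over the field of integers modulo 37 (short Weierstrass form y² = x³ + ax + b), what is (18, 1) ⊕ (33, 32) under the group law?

(18, 1) + (33, 32). λ = (32 - 1)/(33 - 18) ≡ 31/15 mod 37. 15⁻¹ ≡ 5 (mod 37) since 15·5 = 75 ≡ 1, so λ ≡ 7.
  x = λ² - 18 - 33 = 49 - 51 ≡ 35; y = λ·(18 - 35) - 1 ≡ 28. → (35, 28)

(35, 28)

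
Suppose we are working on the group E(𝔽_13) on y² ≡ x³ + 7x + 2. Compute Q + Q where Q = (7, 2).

(9, 12)

tangent at (7, 2): λ = (3·7² + 7)/(2·2) ≡ 11/4. 4⁻¹ ≡ 10 (mod 13) since 4·10 = 40 ≡ 1, so λ ≡ 11·10 ≡ 6.
  x = λ² - 7 - 7 = 36 - 14 ≡ 9; y = λ·(7 - 9) - 2 ≡ 12. → (9, 12)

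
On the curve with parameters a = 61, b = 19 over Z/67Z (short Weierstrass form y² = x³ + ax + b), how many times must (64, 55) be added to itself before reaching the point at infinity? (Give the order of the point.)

2P: tangent at (64, 55): λ = (3·64² + 61)/(2·55) ≡ 21/43. 43⁻¹ ≡ 53 (mod 67), so λ ≡ 21·53 ≡ 41.
  x = λ² - 64 - 64 = 1681 - 128 ≡ 12; y = λ·(64 - 12) - 55 ≡ 0. → (12, 0)
3P: (12, 0) + (64, 55). λ = (55 - 0)/(64 - 12) ≡ 55/52 mod 67. 52⁻¹ ≡ 58 (mod 67), so λ ≡ 41.
  x = λ² - 12 - 64 = 1681 - 76 ≡ 64; y = λ·(12 - 64) - 0 ≡ 12. → (64, 12)
4P: (64, 12) + (64, 55): same x and y₁ ≡ -y₂, so the sum is the point at infinity.
4P = the point at infinity, so the order is 4.

4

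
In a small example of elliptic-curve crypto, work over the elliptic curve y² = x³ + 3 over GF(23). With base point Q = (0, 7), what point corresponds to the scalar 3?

Repeated addition: build up to 3Q.
2Q: tangent at (0, 7): λ = (3·0² + 0)/(2·7) ≡ 0/14. 14⁻¹ ≡ 5 (mod 23), so λ ≡ 0·5 ≡ 0.
  x = λ² - 0 - 0 = 0 - 0 ≡ 0; y = λ·(0 - 0) - 7 ≡ 16. → (0, 16)
3Q: (0, 16) + (0, 7): same x and y₁ ≡ -y₂, so the sum is 𝒪.

O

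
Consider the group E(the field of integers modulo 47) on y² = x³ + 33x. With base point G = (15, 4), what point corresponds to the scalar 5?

Repeated addition: build up to 5G.
2G: tangent at (15, 4): λ = (3·15² + 33)/(2·4) ≡ 3/8. 8⁻¹ ≡ 6 (mod 47) since 8·6 = 48 ≡ 1, so λ ≡ 3·6 ≡ 18.
  x = λ² - 15 - 15 = 324 - 30 ≡ 12; y = λ·(15 - 12) - 4 ≡ 3. → (12, 3)
3G: (12, 3) + (15, 4). λ = (4 - 3)/(15 - 12) ≡ 1/3 mod 47. 3⁻¹ ≡ 16 (mod 47), so λ ≡ 16.
  x = λ² - 12 - 15 = 256 - 27 ≡ 41; y = λ·(12 - 41) - 3 ≡ 3. → (41, 3)
4G: (41, 3) + (15, 4). λ = (4 - 3)/(15 - 41) ≡ 1/21 mod 47. 21⁻¹ ≡ 9 (mod 47), so λ ≡ 9.
  x = λ² - 41 - 15 = 81 - 56 ≡ 25; y = λ·(41 - 25) - 3 ≡ 0. → (25, 0)
5G: (25, 0) + (15, 4). λ = (4 - 0)/(15 - 25) ≡ 4/37 mod 47. 37⁻¹ ≡ 14 (mod 47), so λ ≡ 9.
  x = λ² - 25 - 15 = 81 - 40 ≡ 41; y = λ·(25 - 41) - 0 ≡ 44. → (41, 44)

(41, 44)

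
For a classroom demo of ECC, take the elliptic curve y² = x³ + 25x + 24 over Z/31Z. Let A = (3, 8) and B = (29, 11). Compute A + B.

(3, 8) + (29, 11). λ = (11 - 8)/(29 - 3) ≡ 3/26 mod 31. 26⁻¹ ≡ 6 (mod 31), so λ ≡ 18.
  x = λ² - 3 - 29 = 324 - 32 ≡ 13; y = λ·(3 - 13) - 8 ≡ 29. → (13, 29)

(13, 29)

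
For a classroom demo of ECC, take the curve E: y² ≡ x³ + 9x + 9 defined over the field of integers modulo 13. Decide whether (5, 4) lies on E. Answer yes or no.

y² = 4² ≡ 3; x³ + 9x + 9 = 179 ≡ 10 (mod 13). 3 ≠ 10.

no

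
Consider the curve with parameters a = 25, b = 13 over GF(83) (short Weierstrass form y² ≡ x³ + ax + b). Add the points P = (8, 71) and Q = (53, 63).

(8, 71) + (53, 63). λ = (63 - 71)/(53 - 8) ≡ 75/45 mod 83. 45⁻¹ ≡ 24 (mod 83) since 45·24 = 1080 ≡ 1, so λ ≡ 57.
  x = λ² - 8 - 53 = 3249 - 61 ≡ 34; y = λ·(8 - 34) - 71 ≡ 24. → (34, 24)

(34, 24)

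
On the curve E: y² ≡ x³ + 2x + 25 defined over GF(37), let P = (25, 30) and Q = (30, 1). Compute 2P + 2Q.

(12, 1)

First 2P:
Repeated addition: build up to 2P.
2P: tangent at (25, 30): λ = (3·25² + 2)/(2·30) ≡ 27/23. 23⁻¹ ≡ 29 (mod 37), so λ ≡ 27·29 ≡ 6.
  x = λ² - 25 - 25 = 36 - 50 ≡ 23; y = λ·(25 - 23) - 30 ≡ 19. → (23, 19)
2P = (23, 19).
Next 2Q:
Repeated addition: build up to 2Q.
2Q: tangent at (30, 1): λ = (3·30² + 2)/(2·1) ≡ 1/2. 2⁻¹ ≡ 19 (mod 37) since 2·19 = 38 ≡ 1, so λ ≡ 1·19 ≡ 19.
  x = λ² - 30 - 30 = 361 - 60 ≡ 5; y = λ·(30 - 5) - 1 ≡ 30. → (5, 30)
2Q = (5, 30).
Finally 2P + 2Q:
(23, 19) + (5, 30). λ = (30 - 19)/(5 - 23) ≡ 11/19 mod 37. 19⁻¹ ≡ 2 (mod 37) since 19·2 = 38 ≡ 1, so λ ≡ 22.
  x = λ² - 23 - 5 = 484 - 28 ≡ 12; y = λ·(23 - 12) - 19 ≡ 1. → (12, 1)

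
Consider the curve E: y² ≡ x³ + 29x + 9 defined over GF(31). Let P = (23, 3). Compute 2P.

tangent at (23, 3): λ = (3·23² + 29)/(2·3) ≡ 4/6. 6⁻¹ ≡ 26 (mod 31) since 6·26 = 156 ≡ 1, so λ ≡ 4·26 ≡ 11.
  x = λ² - 23 - 23 = 121 - 46 ≡ 13; y = λ·(23 - 13) - 3 ≡ 14. → (13, 14)

(13, 14)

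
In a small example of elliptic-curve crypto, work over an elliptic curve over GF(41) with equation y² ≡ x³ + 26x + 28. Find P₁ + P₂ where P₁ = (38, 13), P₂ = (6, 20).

(30, 16)

(38, 13) + (6, 20). λ = (20 - 13)/(6 - 38) ≡ 7/9 mod 41. 9⁻¹ ≡ 32 (mod 41) since 9·32 = 288 ≡ 1, so λ ≡ 19.
  x = λ² - 38 - 6 = 361 - 44 ≡ 30; y = λ·(38 - 30) - 13 ≡ 16. → (30, 16)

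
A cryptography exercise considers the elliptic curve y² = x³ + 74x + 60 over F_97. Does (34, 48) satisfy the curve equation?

y² = 48² ≡ 73; x³ + 74x + 60 = 41880 ≡ 73 (mod 97). 73 = 73.

yes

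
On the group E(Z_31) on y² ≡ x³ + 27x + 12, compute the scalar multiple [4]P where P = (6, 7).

(11, 20)

Repeated addition: build up to 4P.
2P: tangent at (6, 7): λ = (3·6² + 27)/(2·7) ≡ 11/14. 14⁻¹ ≡ 20 (mod 31) since 14·20 = 280 ≡ 1, so λ ≡ 11·20 ≡ 3.
  x = λ² - 6 - 6 = 9 - 12 ≡ 28; y = λ·(6 - 28) - 7 ≡ 20. → (28, 20)
3P: (28, 20) + (6, 7). λ = (7 - 20)/(6 - 28) ≡ 18/9 mod 31. 9⁻¹ ≡ 7 (mod 31), so λ ≡ 2.
  x = λ² - 28 - 6 = 4 - 34 ≡ 1; y = λ·(28 - 1) - 20 ≡ 3. → (1, 3)
4P: (1, 3) + (6, 7). λ = (7 - 3)/(6 - 1) ≡ 4/5 mod 31. 5⁻¹ ≡ 25 (mod 31) since 5·25 = 125 ≡ 1, so λ ≡ 7.
  x = λ² - 1 - 6 = 49 - 7 ≡ 11; y = λ·(1 - 11) - 3 ≡ 20. → (11, 20)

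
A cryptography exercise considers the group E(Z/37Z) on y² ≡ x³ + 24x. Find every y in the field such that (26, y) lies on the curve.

12, 25

x³ + 24x + 0 = 18200 ≡ 33 (mod 37).
Square roots of 33 mod 37: 12 and 25 (since 12² = 144 ≡ 33).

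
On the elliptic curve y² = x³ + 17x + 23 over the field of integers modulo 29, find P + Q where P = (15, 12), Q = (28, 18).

(2, 23)

(15, 12) + (28, 18). λ = (18 - 12)/(28 - 15) ≡ 6/13 mod 29. 13⁻¹ ≡ 9 (mod 29) since 13·9 = 117 ≡ 1, so λ ≡ 25.
  x = λ² - 15 - 28 = 625 - 43 ≡ 2; y = λ·(15 - 2) - 12 ≡ 23. → (2, 23)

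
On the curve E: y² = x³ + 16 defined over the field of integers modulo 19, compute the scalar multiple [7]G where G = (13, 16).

(13, 16)

Repeated addition: build up to 7G.
2G: tangent at (13, 16): λ = (3·13² + 0)/(2·16) ≡ 13/13. 13⁻¹ ≡ 3 (mod 19), so λ ≡ 13·3 ≡ 1.
  x = λ² - 13 - 13 = 1 - 26 ≡ 13; y = λ·(13 - 13) - 16 ≡ 3. → (13, 3)
3G: (13, 3) + (13, 16): same x and y₁ ≡ -y₂, so the sum is O.
4G: O + (13, 16) = (13, 16) (identity).
5G: tangent at (13, 16): λ = (3·13² + 0)/(2·16) ≡ 13/13. 13⁻¹ ≡ 3 (mod 19), so λ ≡ 13·3 ≡ 1.
  x = λ² - 13 - 13 = 1 - 26 ≡ 13; y = λ·(13 - 13) - 16 ≡ 3. → (13, 3)
6G: (13, 3) + (13, 16): same x and y₁ ≡ -y₂, so the sum is O.
7G: O + (13, 16) = (13, 16) (identity).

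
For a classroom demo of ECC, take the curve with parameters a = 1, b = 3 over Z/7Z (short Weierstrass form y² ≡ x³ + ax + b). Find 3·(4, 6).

Write G = (4, 6).
Repeated addition: build up to 3G.
2G: tangent at (4, 6): λ = (3·4² + 1)/(2·6) ≡ 0/5. 5⁻¹ ≡ 3 (mod 7), so λ ≡ 0·3 ≡ 0.
  x = λ² - 4 - 4 = 0 - 8 ≡ 6; y = λ·(4 - 6) - 6 ≡ 1. → (6, 1)
3G: (6, 1) + (4, 6). λ = (6 - 1)/(4 - 6) ≡ 5/5 mod 7. 5⁻¹ ≡ 3 (mod 7), so λ ≡ 1.
  x = λ² - 6 - 4 = 1 - 10 ≡ 5; y = λ·(6 - 5) - 1 ≡ 0. → (5, 0)

(5, 0)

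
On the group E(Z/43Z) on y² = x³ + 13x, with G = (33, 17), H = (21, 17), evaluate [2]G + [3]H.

First 2G:
Repeated addition: build up to 2G.
2G: tangent at (33, 17): λ = (3·33² + 13)/(2·17) ≡ 12/34. 34⁻¹ ≡ 19 (mod 43), so λ ≡ 12·19 ≡ 13.
  x = λ² - 33 - 33 = 169 - 66 ≡ 17; y = λ·(33 - 17) - 17 ≡ 19. → (17, 19)
2G = (17, 19).
Next 3H:
Repeated addition: build up to 3H.
2H: tangent at (21, 17): λ = (3·21² + 13)/(2·17) ≡ 3/34. 34⁻¹ ≡ 19 (mod 43), so λ ≡ 3·19 ≡ 14.
  x = λ² - 21 - 21 = 196 - 42 ≡ 25; y = λ·(21 - 25) - 17 ≡ 13. → (25, 13)
3H: (25, 13) + (21, 17). λ = (17 - 13)/(21 - 25) ≡ 4/39 mod 43. 39⁻¹ ≡ 32 (mod 43), so λ ≡ 42.
  x = λ² - 25 - 21 = 1764 - 46 ≡ 41; y = λ·(25 - 41) - 13 ≡ 3. → (41, 3)
3H = (41, 3).
Finally 2G + 3H:
(17, 19) + (41, 3). λ = (3 - 19)/(41 - 17) ≡ 27/24 mod 43. 24⁻¹ ≡ 9 (mod 43), so λ ≡ 28.
  x = λ² - 17 - 41 = 784 - 58 ≡ 38; y = λ·(17 - 38) - 19 ≡ 38. → (38, 38)

(38, 38)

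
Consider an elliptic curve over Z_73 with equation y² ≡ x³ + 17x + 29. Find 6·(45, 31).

Write Q = (45, 31).
Repeated addition: build up to 6Q.
2Q: tangent at (45, 31): λ = (3·45² + 17)/(2·31) ≡ 33/62. 62⁻¹ ≡ 53 (mod 73) since 62·53 = 3286 ≡ 1, so λ ≡ 33·53 ≡ 70.
  x = λ² - 45 - 45 = 4900 - 90 ≡ 65; y = λ·(45 - 65) - 31 ≡ 29. → (65, 29)
3Q: (65, 29) + (45, 31). λ = (31 - 29)/(45 - 65) ≡ 2/53 mod 73. 53⁻¹ ≡ 62 (mod 73) since 53·62 = 3286 ≡ 1, so λ ≡ 51.
  x = λ² - 65 - 45 = 2601 - 110 ≡ 9; y = λ·(65 - 9) - 29 ≡ 53. → (9, 53)
4Q: (9, 53) + (45, 31). λ = (31 - 53)/(45 - 9) ≡ 51/36 mod 73. 36⁻¹ ≡ 71 (mod 73), so λ ≡ 44.
  x = λ² - 9 - 45 = 1936 - 54 ≡ 57; y = λ·(9 - 57) - 53 ≡ 25. → (57, 25)
5Q: (57, 25) + (45, 31). λ = (31 - 25)/(45 - 57) ≡ 6/61 mod 73. 61⁻¹ ≡ 6 (mod 73), so λ ≡ 36.
  x = λ² - 57 - 45 = 1296 - 102 ≡ 26; y = λ·(57 - 26) - 25 ≡ 69. → (26, 69)
6Q: (26, 69) + (45, 31). λ = (31 - 69)/(45 - 26) ≡ 35/19 mod 73. 19⁻¹ ≡ 50 (mod 73), so λ ≡ 71.
  x = λ² - 26 - 45 = 5041 - 71 ≡ 6; y = λ·(26 - 6) - 69 ≡ 37. → (6, 37)

(6, 37)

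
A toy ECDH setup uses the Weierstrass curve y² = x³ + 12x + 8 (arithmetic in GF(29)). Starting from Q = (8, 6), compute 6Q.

(16, 27)

Repeated addition: build up to 6Q.
2Q: tangent at (8, 6): λ = (3·8² + 12)/(2·6) ≡ 1/12. 12⁻¹ ≡ 17 (mod 29), so λ ≡ 1·17 ≡ 17.
  x = λ² - 8 - 8 = 289 - 16 ≡ 12; y = λ·(8 - 12) - 6 ≡ 13. → (12, 13)
3Q: (12, 13) + (8, 6). λ = (6 - 13)/(8 - 12) ≡ 22/25 mod 29. 25⁻¹ ≡ 7 (mod 29) since 25·7 = 175 ≡ 1, so λ ≡ 9.
  x = λ² - 12 - 8 = 81 - 20 ≡ 3; y = λ·(12 - 3) - 13 ≡ 10. → (3, 10)
4Q: (3, 10) + (8, 6). λ = (6 - 10)/(8 - 3) ≡ 25/5 mod 29. 5⁻¹ ≡ 6 (mod 29) since 5·6 = 30 ≡ 1, so λ ≡ 5.
  x = λ² - 3 - 8 = 25 - 11 ≡ 14; y = λ·(3 - 14) - 10 ≡ 22. → (14, 22)
5Q: (14, 22) + (8, 6). λ = (6 - 22)/(8 - 14) ≡ 13/23 mod 29. 23⁻¹ ≡ 24 (mod 29), so λ ≡ 22.
  x = λ² - 14 - 8 = 484 - 22 ≡ 27; y = λ·(14 - 27) - 22 ≡ 11. → (27, 11)
6Q: (27, 11) + (8, 6). λ = (6 - 11)/(8 - 27) ≡ 24/10 mod 29. 10⁻¹ ≡ 3 (mod 29) since 10·3 = 30 ≡ 1, so λ ≡ 14.
  x = λ² - 27 - 8 = 196 - 35 ≡ 16; y = λ·(27 - 16) - 11 ≡ 27. → (16, 27)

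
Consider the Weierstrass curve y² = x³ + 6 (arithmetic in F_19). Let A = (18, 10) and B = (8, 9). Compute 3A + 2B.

First 3A:
Repeated addition: build up to 3A.
2A: tangent at (18, 10): λ = (3·18² + 0)/(2·10) ≡ 3/1. 1⁻¹ ≡ 1 (mod 19) since 1·1 = 1 ≡ 1, so λ ≡ 3·1 ≡ 3.
  x = λ² - 18 - 18 = 9 - 36 ≡ 11; y = λ·(18 - 11) - 10 ≡ 11. → (11, 11)
3A: (11, 11) + (18, 10). λ = (10 - 11)/(18 - 11) ≡ 18/7 mod 19. 7⁻¹ ≡ 11 (mod 19), so λ ≡ 8.
  x = λ² - 11 - 18 = 64 - 29 ≡ 16; y = λ·(11 - 16) - 11 ≡ 6. → (16, 6)
3A = (16, 6).
Next 2B:
Repeated addition: build up to 2B.
2B: tangent at (8, 9): λ = (3·8² + 0)/(2·9) ≡ 2/18. 18⁻¹ ≡ 18 (mod 19) since 18·18 = 324 ≡ 1, so λ ≡ 2·18 ≡ 17.
  x = λ² - 8 - 8 = 289 - 16 ≡ 7; y = λ·(8 - 7) - 9 ≡ 8. → (7, 8)
2B = (7, 8).
Finally 3A + 2B:
(16, 6) + (7, 8). λ = (8 - 6)/(7 - 16) ≡ 2/10 mod 19. 10⁻¹ ≡ 2 (mod 19), so λ ≡ 4.
  x = λ² - 16 - 7 = 16 - 23 ≡ 12; y = λ·(16 - 12) - 6 ≡ 10. → (12, 10)

(12, 10)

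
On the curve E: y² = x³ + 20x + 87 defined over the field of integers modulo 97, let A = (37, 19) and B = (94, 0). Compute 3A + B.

First 3A:
Repeated addition: build up to 3A.
2A: tangent at (37, 19): λ = (3·37² + 20)/(2·19) ≡ 53/38. 38⁻¹ ≡ 23 (mod 97), so λ ≡ 53·23 ≡ 55.
  x = λ² - 37 - 37 = 3025 - 74 ≡ 41; y = λ·(37 - 41) - 19 ≡ 52. → (41, 52)
3A: (41, 52) + (37, 19). λ = (19 - 52)/(37 - 41) ≡ 64/93 mod 97. 93⁻¹ ≡ 24 (mod 97) since 93·24 = 2232 ≡ 1, so λ ≡ 81.
  x = λ² - 41 - 37 = 6561 - 78 ≡ 81; y = λ·(41 - 81) - 52 ≡ 6. → (81, 6)
3A = (81, 6).
Finally 3A + B:
(81, 6) + (94, 0). λ = (0 - 6)/(94 - 81) ≡ 91/13 mod 97. 13⁻¹ ≡ 15 (mod 97), so λ ≡ 7.
  x = λ² - 81 - 94 = 49 - 175 ≡ 68; y = λ·(81 - 68) - 6 ≡ 85. → (68, 85)

(68, 85)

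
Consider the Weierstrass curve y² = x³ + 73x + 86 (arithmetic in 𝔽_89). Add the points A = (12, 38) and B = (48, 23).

(12, 38) + (48, 23). λ = (23 - 38)/(48 - 12) ≡ 74/36 mod 89. 36⁻¹ ≡ 47 (mod 89), so λ ≡ 7.
  x = λ² - 12 - 48 = 49 - 60 ≡ 78; y = λ·(12 - 78) - 38 ≡ 34. → (78, 34)

(78, 34)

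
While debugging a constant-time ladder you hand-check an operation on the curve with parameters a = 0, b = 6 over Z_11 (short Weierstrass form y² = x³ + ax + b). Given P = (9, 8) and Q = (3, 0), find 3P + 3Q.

(10, 4)

First 3P:
Repeated addition: build up to 3P.
2P: tangent at (9, 8): λ = (3·9² + 0)/(2·8) ≡ 1/5. 5⁻¹ ≡ 9 (mod 11) since 5·9 = 45 ≡ 1, so λ ≡ 1·9 ≡ 9.
  x = λ² - 9 - 9 = 81 - 18 ≡ 8; y = λ·(9 - 8) - 8 ≡ 1. → (8, 1)
3P: (8, 1) + (9, 8). λ = (8 - 1)/(9 - 8) ≡ 7/1 mod 11. 1⁻¹ ≡ 1 (mod 11), so λ ≡ 7.
  x = λ² - 8 - 9 = 49 - 17 ≡ 10; y = λ·(8 - 10) - 1 ≡ 7. → (10, 7)
3P = (10, 7).
Next 3Q:
Repeated addition: build up to 3Q.
2Q: (3, 0) + (3, 0): same x and y₁ ≡ -y₂, so the sum is ∞.
3Q: ∞ + (3, 0) = (3, 0) (identity).
3Q = (3, 0).
Finally 3P + 3Q:
(10, 7) + (3, 0). λ = (0 - 7)/(3 - 10) ≡ 4/4 mod 11. 4⁻¹ ≡ 3 (mod 11), so λ ≡ 1.
  x = λ² - 10 - 3 = 1 - 13 ≡ 10; y = λ·(10 - 10) - 7 ≡ 4. → (10, 4)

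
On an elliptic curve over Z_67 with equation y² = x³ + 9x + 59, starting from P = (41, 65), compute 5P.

(9, 47)

Double-and-add on 5 = (101)₂. Start with P = (41, 65) for the leading 1-bit.
double: tangent at (41, 65): λ = (3·41² + 9)/(2·65) ≡ 27/63. 63⁻¹ ≡ 50 (mod 67), so λ ≡ 27·50 ≡ 10.
  x = λ² - 41 - 41 = 100 - 82 ≡ 18; y = λ·(41 - 18) - 65 ≡ 31. → (18, 31)
double: tangent at (18, 31): λ = (3·18² + 9)/(2·31) ≡ 43/62. 62⁻¹ ≡ 40 (mod 67), so λ ≡ 43·40 ≡ 45.
  x = λ² - 18 - 18 = 2025 - 36 ≡ 46; y = λ·(18 - 46) - 31 ≡ 49. → (46, 49)
add P: (46, 49) + (41, 65). λ = (65 - 49)/(41 - 46) ≡ 16/62 mod 67. 62⁻¹ ≡ 40 (mod 67) since 62·40 = 2480 ≡ 1, so λ ≡ 37.
  x = λ² - 46 - 41 = 1369 - 87 ≡ 9; y = λ·(46 - 9) - 49 ≡ 47. → (9, 47)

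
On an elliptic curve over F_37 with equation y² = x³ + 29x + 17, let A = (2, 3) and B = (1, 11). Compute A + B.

(24, 25)

(2, 3) + (1, 11). λ = (11 - 3)/(1 - 2) ≡ 8/36 mod 37. 36⁻¹ ≡ 36 (mod 37), so λ ≡ 29.
  x = λ² - 2 - 1 = 841 - 3 ≡ 24; y = λ·(2 - 24) - 3 ≡ 25. → (24, 25)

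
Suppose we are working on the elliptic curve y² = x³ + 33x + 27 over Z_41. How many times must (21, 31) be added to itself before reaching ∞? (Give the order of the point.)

11

2P: tangent at (21, 31): λ = (3·21² + 33)/(2·31) ≡ 3/21. 21⁻¹ ≡ 2 (mod 41) since 21·2 = 42 ≡ 1, so λ ≡ 3·2 ≡ 6.
  x = λ² - 21 - 21 = 36 - 42 ≡ 35; y = λ·(21 - 35) - 31 ≡ 8. → (35, 8)
3P: (35, 8) + (21, 31). λ = (31 - 8)/(21 - 35) ≡ 23/27 mod 41. 27⁻¹ ≡ 38 (mod 41) since 27·38 = 1026 ≡ 1, so λ ≡ 13.
  x = λ² - 35 - 21 = 169 - 56 ≡ 31; y = λ·(35 - 31) - 8 ≡ 3. → (31, 3)
4P: (31, 3) + (21, 31). λ = (31 - 3)/(21 - 31) ≡ 28/31 mod 41. 31⁻¹ ≡ 4 (mod 41), so λ ≡ 30.
  x = λ² - 31 - 21 = 900 - 52 ≡ 28; y = λ·(31 - 28) - 3 ≡ 5. → (28, 5)
5P: (28, 5) + (21, 31). λ = (31 - 5)/(21 - 28) ≡ 26/34 mod 41. 34⁻¹ ≡ 35 (mod 41), so λ ≡ 8.
  x = λ² - 28 - 21 = 64 - 49 ≡ 15; y = λ·(28 - 15) - 5 ≡ 17. → (15, 17)
6P: (15, 17) + (21, 31). λ = (31 - 17)/(21 - 15) ≡ 14/6 mod 41. 6⁻¹ ≡ 7 (mod 41), so λ ≡ 16.
  x = λ² - 15 - 21 = 256 - 36 ≡ 15; y = λ·(15 - 15) - 17 ≡ 24. → (15, 24)
7P: (15, 24) + (21, 31). λ = (31 - 24)/(21 - 15) ≡ 7/6 mod 41. 6⁻¹ ≡ 7 (mod 41) since 6·7 = 42 ≡ 1, so λ ≡ 8.
  x = λ² - 15 - 21 = 64 - 36 ≡ 28; y = λ·(15 - 28) - 24 ≡ 36. → (28, 36)
8P: (28, 36) + (21, 31). λ = (31 - 36)/(21 - 28) ≡ 36/34 mod 41. 34⁻¹ ≡ 35 (mod 41) since 34·35 = 1190 ≡ 1, so λ ≡ 30.
  x = λ² - 28 - 21 = 900 - 49 ≡ 31; y = λ·(28 - 31) - 36 ≡ 38. → (31, 38)
9P: (31, 38) + (21, 31). λ = (31 - 38)/(21 - 31) ≡ 34/31 mod 41. 31⁻¹ ≡ 4 (mod 41), so λ ≡ 13.
  x = λ² - 31 - 21 = 169 - 52 ≡ 35; y = λ·(31 - 35) - 38 ≡ 33. → (35, 33)
10P: (35, 33) + (21, 31). λ = (31 - 33)/(21 - 35) ≡ 39/27 mod 41. 27⁻¹ ≡ 38 (mod 41), so λ ≡ 6.
  x = λ² - 35 - 21 = 36 - 56 ≡ 21; y = λ·(35 - 21) - 33 ≡ 10. → (21, 10)
11P: (21, 10) + (21, 31): same x and y₁ ≡ -y₂, so the sum is ∞.
11P = ∞, so the order is 11.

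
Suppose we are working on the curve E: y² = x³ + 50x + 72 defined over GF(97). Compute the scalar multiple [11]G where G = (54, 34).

Repeated addition: build up to 11G.
2G: tangent at (54, 34): λ = (3·54² + 50)/(2·34) ≡ 68/68. 68⁻¹ ≡ 10 (mod 97) since 68·10 = 680 ≡ 1, so λ ≡ 68·10 ≡ 1.
  x = λ² - 54 - 54 = 1 - 108 ≡ 87; y = λ·(54 - 87) - 34 ≡ 30. → (87, 30)
3G: (87, 30) + (54, 34). λ = (34 - 30)/(54 - 87) ≡ 4/64 mod 97. 64⁻¹ ≡ 47 (mod 97) since 64·47 = 3008 ≡ 1, so λ ≡ 91.
  x = λ² - 87 - 54 = 8281 - 141 ≡ 89; y = λ·(87 - 89) - 30 ≡ 79. → (89, 79)
4G: (89, 79) + (54, 34). λ = (34 - 79)/(54 - 89) ≡ 52/62 mod 97. 62⁻¹ ≡ 36 (mod 97), so λ ≡ 29.
  x = λ² - 89 - 54 = 841 - 143 ≡ 19; y = λ·(89 - 19) - 79 ≡ 11. → (19, 11)
5G: (19, 11) + (54, 34). λ = (34 - 11)/(54 - 19) ≡ 23/35 mod 97. 35⁻¹ ≡ 61 (mod 97) since 35·61 = 2135 ≡ 1, so λ ≡ 45.
  x = λ² - 19 - 54 = 2025 - 73 ≡ 12; y = λ·(19 - 12) - 11 ≡ 13. → (12, 13)
6G: (12, 13) + (54, 34). λ = (34 - 13)/(54 - 12) ≡ 21/42 mod 97. 42⁻¹ ≡ 67 (mod 97), so λ ≡ 49.
  x = λ² - 12 - 54 = 2401 - 66 ≡ 7; y = λ·(12 - 7) - 13 ≡ 38. → (7, 38)
7G: (7, 38) + (54, 34). λ = (34 - 38)/(54 - 7) ≡ 93/47 mod 97. 47⁻¹ ≡ 64 (mod 97) since 47·64 = 3008 ≡ 1, so λ ≡ 35.
  x = λ² - 7 - 54 = 1225 - 61 ≡ 0; y = λ·(7 - 0) - 38 ≡ 13. → (0, 13)
8G: (0, 13) + (54, 34). λ = (34 - 13)/(54 - 0) ≡ 21/54 mod 97. 54⁻¹ ≡ 9 (mod 97), so λ ≡ 92.
  x = λ² - 0 - 54 = 8464 - 54 ≡ 68; y = λ·(0 - 68) - 13 ≡ 36. → (68, 36)
9G: (68, 36) + (54, 34). λ = (34 - 36)/(54 - 68) ≡ 95/83 mod 97. 83⁻¹ ≡ 90 (mod 97), so λ ≡ 14.
  x = λ² - 68 - 54 = 196 - 122 ≡ 74; y = λ·(68 - 74) - 36 ≡ 74. → (74, 74)
10G: (74, 74) + (54, 34). λ = (34 - 74)/(54 - 74) ≡ 57/77 mod 97. 77⁻¹ ≡ 63 (mod 97) since 77·63 = 4851 ≡ 1, so λ ≡ 2.
  x = λ² - 74 - 54 = 4 - 128 ≡ 70; y = λ·(74 - 70) - 74 ≡ 31. → (70, 31)
11G: (70, 31) + (54, 34). λ = (34 - 31)/(54 - 70) ≡ 3/81 mod 97. 81⁻¹ ≡ 6 (mod 97), so λ ≡ 18.
  x = λ² - 70 - 54 = 324 - 124 ≡ 6; y = λ·(70 - 6) - 31 ≡ 54. → (6, 54)

(6, 54)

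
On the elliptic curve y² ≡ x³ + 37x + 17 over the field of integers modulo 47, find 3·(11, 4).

(30, 31)

Write P = (11, 4).
Repeated addition: build up to 3P.
2P: tangent at (11, 4): λ = (3·11² + 37)/(2·4) ≡ 24/8. 8⁻¹ ≡ 6 (mod 47) since 8·6 = 48 ≡ 1, so λ ≡ 24·6 ≡ 3.
  x = λ² - 11 - 11 = 9 - 22 ≡ 34; y = λ·(11 - 34) - 4 ≡ 21. → (34, 21)
3P: (34, 21) + (11, 4). λ = (4 - 21)/(11 - 34) ≡ 30/24 mod 47. 24⁻¹ ≡ 2 (mod 47) since 24·2 = 48 ≡ 1, so λ ≡ 13.
  x = λ² - 34 - 11 = 169 - 45 ≡ 30; y = λ·(34 - 30) - 21 ≡ 31. → (30, 31)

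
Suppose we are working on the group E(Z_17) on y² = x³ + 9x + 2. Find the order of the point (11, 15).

2P: tangent at (11, 15): λ = (3·11² + 9)/(2·15) ≡ 15/13. 13⁻¹ ≡ 4 (mod 17), so λ ≡ 15·4 ≡ 9.
  x = λ² - 11 - 11 = 81 - 22 ≡ 8; y = λ·(11 - 8) - 15 ≡ 12. → (8, 12)
3P: (8, 12) + (11, 15). λ = (15 - 12)/(11 - 8) ≡ 3/3 mod 17. 3⁻¹ ≡ 6 (mod 17), so λ ≡ 1.
  x = λ² - 8 - 11 = 1 - 19 ≡ 16; y = λ·(8 - 16) - 12 ≡ 14. → (16, 14)
4P: (16, 14) + (11, 15). λ = (15 - 14)/(11 - 16) ≡ 1/12 mod 17. 12⁻¹ ≡ 10 (mod 17), so λ ≡ 10.
  x = λ² - 16 - 11 = 100 - 27 ≡ 5; y = λ·(16 - 5) - 14 ≡ 11. → (5, 11)
5P: (5, 11) + (11, 15). λ = (15 - 11)/(11 - 5) ≡ 4/6 mod 17. 6⁻¹ ≡ 3 (mod 17), so λ ≡ 12.
  x = λ² - 5 - 11 = 144 - 16 ≡ 9; y = λ·(5 - 9) - 11 ≡ 9. → (9, 9)
6P: (9, 9) + (11, 15). λ = (15 - 9)/(11 - 9) ≡ 6/2 mod 17. 2⁻¹ ≡ 9 (mod 17), so λ ≡ 3.
  x = λ² - 9 - 11 = 9 - 20 ≡ 6; y = λ·(9 - 6) - 9 ≡ 0. → (6, 0)
7P: (6, 0) + (11, 15). λ = (15 - 0)/(11 - 6) ≡ 15/5 mod 17. 5⁻¹ ≡ 7 (mod 17), so λ ≡ 3.
  x = λ² - 6 - 11 = 9 - 17 ≡ 9; y = λ·(6 - 9) - 0 ≡ 8. → (9, 8)
8P: (9, 8) + (11, 15). λ = (15 - 8)/(11 - 9) ≡ 7/2 mod 17. 2⁻¹ ≡ 9 (mod 17) since 2·9 = 18 ≡ 1, so λ ≡ 12.
  x = λ² - 9 - 11 = 144 - 20 ≡ 5; y = λ·(9 - 5) - 8 ≡ 6. → (5, 6)
9P: (5, 6) + (11, 15). λ = (15 - 6)/(11 - 5) ≡ 9/6 mod 17. 6⁻¹ ≡ 3 (mod 17), so λ ≡ 10.
  x = λ² - 5 - 11 = 100 - 16 ≡ 16; y = λ·(5 - 16) - 6 ≡ 3. → (16, 3)
10P: (16, 3) + (11, 15). λ = (15 - 3)/(11 - 16) ≡ 12/12 mod 17. 12⁻¹ ≡ 10 (mod 17), so λ ≡ 1.
  x = λ² - 16 - 11 = 1 - 27 ≡ 8; y = λ·(16 - 8) - 3 ≡ 5. → (8, 5)
11P: (8, 5) + (11, 15). λ = (15 - 5)/(11 - 8) ≡ 10/3 mod 17. 3⁻¹ ≡ 6 (mod 17) since 3·6 = 18 ≡ 1, so λ ≡ 9.
  x = λ² - 8 - 11 = 81 - 19 ≡ 11; y = λ·(8 - 11) - 5 ≡ 2. → (11, 2)
12P: (11, 2) + (11, 15): same x and y₁ ≡ -y₂, so the sum is 𝒪.
12P = 𝒪, so the order is 12.

12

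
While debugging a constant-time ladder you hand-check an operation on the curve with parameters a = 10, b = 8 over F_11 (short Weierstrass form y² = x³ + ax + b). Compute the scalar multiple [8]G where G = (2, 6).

(2, 6)

Repeated addition: build up to 8G.
2G: tangent at (2, 6): λ = (3·2² + 10)/(2·6) ≡ 0/1. 1⁻¹ ≡ 1 (mod 11) since 1·1 = 1 ≡ 1, so λ ≡ 0·1 ≡ 0.
  x = λ² - 2 - 2 = 0 - 4 ≡ 7; y = λ·(2 - 7) - 6 ≡ 5. → (7, 5)
3G: (7, 5) + (2, 6). λ = (6 - 5)/(2 - 7) ≡ 1/6 mod 11. 6⁻¹ ≡ 2 (mod 11) since 6·2 = 12 ≡ 1, so λ ≡ 2.
  x = λ² - 7 - 2 = 4 - 9 ≡ 6; y = λ·(7 - 6) - 5 ≡ 8. → (6, 8)
4G: (6, 8) + (2, 6). λ = (6 - 8)/(2 - 6) ≡ 9/7 mod 11. 7⁻¹ ≡ 8 (mod 11) since 7·8 = 56 ≡ 1, so λ ≡ 6.
  x = λ² - 6 - 2 = 36 - 8 ≡ 6; y = λ·(6 - 6) - 8 ≡ 3. → (6, 3)
5G: (6, 3) + (2, 6). λ = (6 - 3)/(2 - 6) ≡ 3/7 mod 11. 7⁻¹ ≡ 8 (mod 11) since 7·8 = 56 ≡ 1, so λ ≡ 2.
  x = λ² - 6 - 2 = 4 - 8 ≡ 7; y = λ·(6 - 7) - 3 ≡ 6. → (7, 6)
6G: (7, 6) + (2, 6). λ = (6 - 6)/(2 - 7) ≡ 0/6 mod 11. 6⁻¹ ≡ 2 (mod 11) since 6·2 = 12 ≡ 1, so λ ≡ 0.
  x = λ² - 7 - 2 = 0 - 9 ≡ 2; y = λ·(7 - 2) - 6 ≡ 5. → (2, 5)
7G: (2, 5) + (2, 6): same x and y₁ ≡ -y₂, so the sum is 𝒪.
8G: 𝒪 + (2, 6) = (2, 6) (identity).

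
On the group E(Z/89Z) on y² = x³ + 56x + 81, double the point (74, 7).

(55, 76)

tangent at (74, 7): λ = (3·74² + 56)/(2·7) ≡ 19/14. 14⁻¹ ≡ 70 (mod 89), so λ ≡ 19·70 ≡ 84.
  x = λ² - 74 - 74 = 7056 - 148 ≡ 55; y = λ·(74 - 55) - 7 ≡ 76. → (55, 76)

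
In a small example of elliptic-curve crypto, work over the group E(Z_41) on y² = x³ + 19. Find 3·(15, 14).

Write Q = (15, 14).
Repeated addition: build up to 3Q.
2Q: tangent at (15, 14): λ = (3·15² + 0)/(2·14) ≡ 19/28. 28⁻¹ ≡ 22 (mod 41), so λ ≡ 19·22 ≡ 8.
  x = λ² - 15 - 15 = 64 - 30 ≡ 34; y = λ·(15 - 34) - 14 ≡ 39. → (34, 39)
3Q: (34, 39) + (15, 14). λ = (14 - 39)/(15 - 34) ≡ 16/22 mod 41. 22⁻¹ ≡ 28 (mod 41) since 22·28 = 616 ≡ 1, so λ ≡ 38.
  x = λ² - 34 - 15 = 1444 - 49 ≡ 1; y = λ·(34 - 1) - 39 ≡ 26. → (1, 26)

(1, 26)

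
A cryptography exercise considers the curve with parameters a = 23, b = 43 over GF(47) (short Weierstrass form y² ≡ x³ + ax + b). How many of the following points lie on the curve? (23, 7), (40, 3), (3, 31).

2

(23, 7): 7² ≡ 2, rhs ≡ 2 → on.
(40, 3): 3² ≡ 9, rhs ≡ 9 → on.
(3, 31): 31² ≡ 21, rhs ≡ 45 → off.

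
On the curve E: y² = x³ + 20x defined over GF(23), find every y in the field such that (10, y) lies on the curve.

2, 21

x³ + 20x + 0 = 1200 ≡ 4 (mod 23).
Square roots of 4 mod 23: 2 and 21 (since 2² = 4 ≡ 4).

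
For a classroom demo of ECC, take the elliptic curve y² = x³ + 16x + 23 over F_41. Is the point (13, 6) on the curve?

y² = 6² ≡ 36; x³ + 16x + 23 = 2428 ≡ 9 (mod 41). 36 ≠ 9.

no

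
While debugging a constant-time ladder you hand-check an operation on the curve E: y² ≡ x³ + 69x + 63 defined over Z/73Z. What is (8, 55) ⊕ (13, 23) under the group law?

(55, 56)

(8, 55) + (13, 23). λ = (23 - 55)/(13 - 8) ≡ 41/5 mod 73. 5⁻¹ ≡ 44 (mod 73) since 5·44 = 220 ≡ 1, so λ ≡ 52.
  x = λ² - 8 - 13 = 2704 - 21 ≡ 55; y = λ·(8 - 55) - 55 ≡ 56. → (55, 56)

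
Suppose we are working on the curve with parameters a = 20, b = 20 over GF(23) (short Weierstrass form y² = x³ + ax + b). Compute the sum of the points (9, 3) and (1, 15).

(21, 15)

(9, 3) + (1, 15). λ = (15 - 3)/(1 - 9) ≡ 12/15 mod 23. 15⁻¹ ≡ 20 (mod 23), so λ ≡ 10.
  x = λ² - 9 - 1 = 100 - 10 ≡ 21; y = λ·(9 - 21) - 3 ≡ 15. → (21, 15)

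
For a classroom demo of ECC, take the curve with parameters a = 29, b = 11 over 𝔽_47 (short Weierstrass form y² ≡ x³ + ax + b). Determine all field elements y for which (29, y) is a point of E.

x³ + 29x + 11 = 25241 ≡ 2 (mod 47).
Square roots of 2 mod 47: 7 and 40 (since 7² = 49 ≡ 2).

7, 40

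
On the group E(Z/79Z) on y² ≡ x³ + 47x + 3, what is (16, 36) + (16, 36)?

(13, 21)

tangent at (16, 36): λ = (3·16² + 47)/(2·36) ≡ 25/72. 72⁻¹ ≡ 45 (mod 79), so λ ≡ 25·45 ≡ 19.
  x = λ² - 16 - 16 = 361 - 32 ≡ 13; y = λ·(16 - 13) - 36 ≡ 21. → (13, 21)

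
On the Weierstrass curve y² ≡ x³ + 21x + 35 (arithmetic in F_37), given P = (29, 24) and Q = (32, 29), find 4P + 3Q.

First 4P:
Double-and-add on 4 = (100)₂. Start with P = (29, 24) for the leading 1-bit.
double: tangent at (29, 24): λ = (3·29² + 21)/(2·24) ≡ 28/11. 11⁻¹ ≡ 27 (mod 37) since 11·27 = 297 ≡ 1, so λ ≡ 28·27 ≡ 16.
  x = λ² - 29 - 29 = 256 - 58 ≡ 13; y = λ·(29 - 13) - 24 ≡ 10. → (13, 10)
double: tangent at (13, 10): λ = (3·13² + 21)/(2·10) ≡ 10/20. 20⁻¹ ≡ 13 (mod 37), so λ ≡ 10·13 ≡ 19.
  x = λ² - 13 - 13 = 361 - 26 ≡ 2; y = λ·(13 - 2) - 10 ≡ 14. → (2, 14)
4P = (2, 14).
Next 3Q:
Repeated addition: build up to 3Q.
2Q: tangent at (32, 29): λ = (3·32² + 21)/(2·29) ≡ 22/21. 21⁻¹ ≡ 30 (mod 37), so λ ≡ 22·30 ≡ 31.
  x = λ² - 32 - 32 = 961 - 64 ≡ 9; y = λ·(32 - 9) - 29 ≡ 18. → (9, 18)
3Q: (9, 18) + (32, 29). λ = (29 - 18)/(32 - 9) ≡ 11/23 mod 37. 23⁻¹ ≡ 29 (mod 37), so λ ≡ 23.
  x = λ² - 9 - 32 = 529 - 41 ≡ 7; y = λ·(9 - 7) - 18 ≡ 28. → (7, 28)
3Q = (7, 28).
Finally 4P + 3Q:
(2, 14) + (7, 28). λ = (28 - 14)/(7 - 2) ≡ 14/5 mod 37. 5⁻¹ ≡ 15 (mod 37), so λ ≡ 25.
  x = λ² - 2 - 7 = 625 - 9 ≡ 24; y = λ·(2 - 24) - 14 ≡ 28. → (24, 28)

(24, 28)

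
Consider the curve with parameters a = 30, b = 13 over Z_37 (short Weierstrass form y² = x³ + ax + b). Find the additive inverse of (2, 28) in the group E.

-(2, 28) = (2, -28 mod 37) = (2, 9).

(2, 9)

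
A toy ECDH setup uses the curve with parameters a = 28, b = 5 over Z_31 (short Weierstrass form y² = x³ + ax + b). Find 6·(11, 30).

(2, 21)

Write G = (11, 30).
Repeated addition: build up to 6G.
2G: tangent at (11, 30): λ = (3·11² + 28)/(2·30) ≡ 19/29. 29⁻¹ ≡ 15 (mod 31) since 29·15 = 435 ≡ 1, so λ ≡ 19·15 ≡ 6.
  x = λ² - 11 - 11 = 36 - 22 ≡ 14; y = λ·(11 - 14) - 30 ≡ 14. → (14, 14)
3G: (14, 14) + (11, 30). λ = (30 - 14)/(11 - 14) ≡ 16/28 mod 31. 28⁻¹ ≡ 10 (mod 31), so λ ≡ 5.
  x = λ² - 14 - 11 = 25 - 25 ≡ 0; y = λ·(14 - 0) - 14 ≡ 25. → (0, 25)
4G: (0, 25) + (11, 30). λ = (30 - 25)/(11 - 0) ≡ 5/11 mod 31. 11⁻¹ ≡ 17 (mod 31), so λ ≡ 23.
  x = λ² - 0 - 11 = 529 - 11 ≡ 22; y = λ·(0 - 22) - 25 ≡ 27. → (22, 27)
5G: (22, 27) + (11, 30). λ = (30 - 27)/(11 - 22) ≡ 3/20 mod 31. 20⁻¹ ≡ 14 (mod 31), so λ ≡ 11.
  x = λ² - 22 - 11 = 121 - 33 ≡ 26; y = λ·(22 - 26) - 27 ≡ 22. → (26, 22)
6G: (26, 22) + (11, 30). λ = (30 - 22)/(11 - 26) ≡ 8/16 mod 31. 16⁻¹ ≡ 2 (mod 31) since 16·2 = 32 ≡ 1, so λ ≡ 16.
  x = λ² - 26 - 11 = 256 - 37 ≡ 2; y = λ·(26 - 2) - 22 ≡ 21. → (2, 21)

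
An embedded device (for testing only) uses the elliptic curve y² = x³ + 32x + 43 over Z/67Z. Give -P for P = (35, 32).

(35, 35)

-(35, 32) = (35, -32 mod 67) = (35, 35).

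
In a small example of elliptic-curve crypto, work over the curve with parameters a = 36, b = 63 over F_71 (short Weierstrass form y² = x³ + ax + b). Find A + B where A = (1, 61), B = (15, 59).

(1, 61) + (15, 59). λ = (59 - 61)/(15 - 1) ≡ 69/14 mod 71. 14⁻¹ ≡ 66 (mod 71) since 14·66 = 924 ≡ 1, so λ ≡ 10.
  x = λ² - 1 - 15 = 100 - 16 ≡ 13; y = λ·(1 - 13) - 61 ≡ 32. → (13, 32)

(13, 32)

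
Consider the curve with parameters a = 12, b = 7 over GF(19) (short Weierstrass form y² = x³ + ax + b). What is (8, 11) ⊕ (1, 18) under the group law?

(8, 11) + (1, 18). λ = (18 - 11)/(1 - 8) ≡ 7/12 mod 19. 12⁻¹ ≡ 8 (mod 19) since 12·8 = 96 ≡ 1, so λ ≡ 18.
  x = λ² - 8 - 1 = 324 - 9 ≡ 11; y = λ·(8 - 11) - 11 ≡ 11. → (11, 11)

(11, 11)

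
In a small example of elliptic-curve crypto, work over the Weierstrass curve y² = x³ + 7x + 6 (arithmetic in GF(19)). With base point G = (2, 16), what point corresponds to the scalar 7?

Repeated addition: build up to 7G.
2G: tangent at (2, 16): λ = (3·2² + 7)/(2·16) ≡ 0/13. 13⁻¹ ≡ 3 (mod 19), so λ ≡ 0·3 ≡ 0.
  x = λ² - 2 - 2 = 0 - 4 ≡ 15; y = λ·(2 - 15) - 16 ≡ 3. → (15, 3)
3G: (15, 3) + (2, 16). λ = (16 - 3)/(2 - 15) ≡ 13/6 mod 19. 6⁻¹ ≡ 16 (mod 19), so λ ≡ 18.
  x = λ² - 15 - 2 = 324 - 17 ≡ 3; y = λ·(15 - 3) - 3 ≡ 4. → (3, 4)
4G: (3, 4) + (2, 16). λ = (16 - 4)/(2 - 3) ≡ 12/18 mod 19. 18⁻¹ ≡ 18 (mod 19), so λ ≡ 7.
  x = λ² - 3 - 2 = 49 - 5 ≡ 6; y = λ·(3 - 6) - 4 ≡ 13. → (6, 13)
5G: (6, 13) + (2, 16). λ = (16 - 13)/(2 - 6) ≡ 3/15 mod 19. 15⁻¹ ≡ 14 (mod 19), so λ ≡ 4.
  x = λ² - 6 - 2 = 16 - 8 ≡ 8; y = λ·(6 - 8) - 13 ≡ 17. → (8, 17)
6G: (8, 17) + (2, 16). λ = (16 - 17)/(2 - 8) ≡ 18/13 mod 19. 13⁻¹ ≡ 3 (mod 19), so λ ≡ 16.
  x = λ² - 8 - 2 = 256 - 10 ≡ 18; y = λ·(8 - 18) - 17 ≡ 13. → (18, 13)
7G: (18, 13) + (2, 16). λ = (16 - 13)/(2 - 18) ≡ 3/3 mod 19. 3⁻¹ ≡ 13 (mod 19) since 3·13 = 39 ≡ 1, so λ ≡ 1.
  x = λ² - 18 - 2 = 1 - 20 ≡ 0; y = λ·(18 - 0) - 13 ≡ 5. → (0, 5)

(0, 5)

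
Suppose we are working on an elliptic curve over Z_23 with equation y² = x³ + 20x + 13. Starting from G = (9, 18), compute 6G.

(20, 15)

Double-and-add on 6 = (110)₂. Start with G = (9, 18) for the leading 1-bit.
double: tangent at (9, 18): λ = (3·9² + 20)/(2·18) ≡ 10/13. 13⁻¹ ≡ 16 (mod 23), so λ ≡ 10·16 ≡ 22.
  x = λ² - 9 - 9 = 484 - 18 ≡ 6; y = λ·(9 - 6) - 18 ≡ 2. → (6, 2)
add G: (6, 2) + (9, 18). λ = (18 - 2)/(9 - 6) ≡ 16/3 mod 23. 3⁻¹ ≡ 8 (mod 23) since 3·8 = 24 ≡ 1, so λ ≡ 13.
  x = λ² - 6 - 9 = 169 - 15 ≡ 16; y = λ·(6 - 16) - 2 ≡ 6. → (16, 6)
double: tangent at (16, 6): λ = (3·16² + 20)/(2·6) ≡ 6/12. 12⁻¹ ≡ 2 (mod 23) since 12·2 = 24 ≡ 1, so λ ≡ 6·2 ≡ 12.
  x = λ² - 16 - 16 = 144 - 32 ≡ 20; y = λ·(16 - 20) - 6 ≡ 15. → (20, 15)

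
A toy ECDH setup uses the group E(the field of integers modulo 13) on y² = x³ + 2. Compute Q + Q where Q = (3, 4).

tangent at (3, 4): λ = (3·3² + 0)/(2·4) ≡ 1/8. 8⁻¹ ≡ 5 (mod 13) since 8·5 = 40 ≡ 1, so λ ≡ 1·5 ≡ 5.
  x = λ² - 3 - 3 = 25 - 6 ≡ 6; y = λ·(3 - 6) - 4 ≡ 7. → (6, 7)

(6, 7)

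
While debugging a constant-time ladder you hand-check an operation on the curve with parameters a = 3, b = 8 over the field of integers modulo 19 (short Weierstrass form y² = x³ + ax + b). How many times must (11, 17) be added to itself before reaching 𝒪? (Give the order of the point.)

5

2P: tangent at (11, 17): λ = (3·11² + 3)/(2·17) ≡ 5/15. 15⁻¹ ≡ 14 (mod 19) since 15·14 = 210 ≡ 1, so λ ≡ 5·14 ≡ 13.
  x = λ² - 11 - 11 = 169 - 22 ≡ 14; y = λ·(11 - 14) - 17 ≡ 1. → (14, 1)
3P: (14, 1) + (11, 17). λ = (17 - 1)/(11 - 14) ≡ 16/16 mod 19. 16⁻¹ ≡ 6 (mod 19), so λ ≡ 1.
  x = λ² - 14 - 11 = 1 - 25 ≡ 14; y = λ·(14 - 14) - 1 ≡ 18. → (14, 18)
4P: (14, 18) + (11, 17). λ = (17 - 18)/(11 - 14) ≡ 18/16 mod 19. 16⁻¹ ≡ 6 (mod 19), so λ ≡ 13.
  x = λ² - 14 - 11 = 169 - 25 ≡ 11; y = λ·(14 - 11) - 18 ≡ 2. → (11, 2)
5P: (11, 2) + (11, 17): same x and y₁ ≡ -y₂, so the sum is 𝒪.
5P = 𝒪, so the order is 5.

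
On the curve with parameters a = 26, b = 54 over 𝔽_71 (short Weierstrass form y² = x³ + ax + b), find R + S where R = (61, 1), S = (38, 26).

(47, 27)

(61, 1) + (38, 26). λ = (26 - 1)/(38 - 61) ≡ 25/48 mod 71. 48⁻¹ ≡ 37 (mod 71) since 48·37 = 1776 ≡ 1, so λ ≡ 2.
  x = λ² - 61 - 38 = 4 - 99 ≡ 47; y = λ·(61 - 47) - 1 ≡ 27. → (47, 27)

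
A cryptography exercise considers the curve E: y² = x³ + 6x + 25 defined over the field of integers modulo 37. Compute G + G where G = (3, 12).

tangent at (3, 12): λ = (3·3² + 6)/(2·12) ≡ 33/24. 24⁻¹ ≡ 17 (mod 37), so λ ≡ 33·17 ≡ 6.
  x = λ² - 3 - 3 = 36 - 6 ≡ 30; y = λ·(3 - 30) - 12 ≡ 11. → (30, 11)

(30, 11)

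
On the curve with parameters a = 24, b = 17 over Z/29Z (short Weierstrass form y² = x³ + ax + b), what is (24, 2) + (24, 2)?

tangent at (24, 2): λ = (3·24² + 24)/(2·2) ≡ 12/4. 4⁻¹ ≡ 22 (mod 29), so λ ≡ 12·22 ≡ 3.
  x = λ² - 24 - 24 = 9 - 48 ≡ 19; y = λ·(24 - 19) - 2 ≡ 13. → (19, 13)

(19, 13)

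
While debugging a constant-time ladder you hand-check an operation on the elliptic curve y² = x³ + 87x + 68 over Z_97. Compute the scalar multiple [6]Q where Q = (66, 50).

(57, 10)

Double-and-add on 6 = (110)₂. Start with Q = (66, 50) for the leading 1-bit.
double: tangent at (66, 50): λ = (3·66² + 87)/(2·50) ≡ 60/3. 3⁻¹ ≡ 65 (mod 97), so λ ≡ 60·65 ≡ 20.
  x = λ² - 66 - 66 = 400 - 132 ≡ 74; y = λ·(66 - 74) - 50 ≡ 81. → (74, 81)
add Q: (74, 81) + (66, 50). λ = (50 - 81)/(66 - 74) ≡ 66/89 mod 97. 89⁻¹ ≡ 12 (mod 97) since 89·12 = 1068 ≡ 1, so λ ≡ 16.
  x = λ² - 74 - 66 = 256 - 140 ≡ 19; y = λ·(74 - 19) - 81 ≡ 23. → (19, 23)
double: tangent at (19, 23): λ = (3·19² + 87)/(2·23) ≡ 6/46. 46⁻¹ ≡ 19 (mod 97) since 46·19 = 874 ≡ 1, so λ ≡ 6·19 ≡ 17.
  x = λ² - 19 - 19 = 289 - 38 ≡ 57; y = λ·(19 - 57) - 23 ≡ 10. → (57, 10)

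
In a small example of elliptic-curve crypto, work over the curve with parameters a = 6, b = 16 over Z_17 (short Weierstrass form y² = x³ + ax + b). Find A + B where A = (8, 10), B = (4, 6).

(6, 9)

(8, 10) + (4, 6). λ = (6 - 10)/(4 - 8) ≡ 13/13 mod 17. 13⁻¹ ≡ 4 (mod 17), so λ ≡ 1.
  x = λ² - 8 - 4 = 1 - 12 ≡ 6; y = λ·(8 - 6) - 10 ≡ 9. → (6, 9)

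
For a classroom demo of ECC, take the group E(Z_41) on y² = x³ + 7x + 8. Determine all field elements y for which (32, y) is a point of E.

x³ + 7x + 8 = 33000 ≡ 36 (mod 41).
Square roots of 36 mod 41: 6 and 35 (since 6² = 36 ≡ 36).

6, 35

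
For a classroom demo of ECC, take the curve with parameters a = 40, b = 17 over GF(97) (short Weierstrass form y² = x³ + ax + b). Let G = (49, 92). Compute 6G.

(27, 33)

Double-and-add on 6 = (110)₂. Start with G = (49, 92) for the leading 1-bit.
double: tangent at (49, 92): λ = (3·49² + 40)/(2·92) ≡ 65/87. 87⁻¹ ≡ 29 (mod 97) since 87·29 = 2523 ≡ 1, so λ ≡ 65·29 ≡ 42.
  x = λ² - 49 - 49 = 1764 - 98 ≡ 17; y = λ·(49 - 17) - 92 ≡ 88. → (17, 88)
add G: (17, 88) + (49, 92). λ = (92 - 88)/(49 - 17) ≡ 4/32 mod 97. 32⁻¹ ≡ 94 (mod 97), so λ ≡ 85.
  x = λ² - 17 - 49 = 7225 - 66 ≡ 78; y = λ·(17 - 78) - 88 ≡ 62. → (78, 62)
double: tangent at (78, 62): λ = (3·78² + 40)/(2·62) ≡ 56/27. 27⁻¹ ≡ 18 (mod 97), so λ ≡ 56·18 ≡ 38.
  x = λ² - 78 - 78 = 1444 - 156 ≡ 27; y = λ·(78 - 27) - 62 ≡ 33. → (27, 33)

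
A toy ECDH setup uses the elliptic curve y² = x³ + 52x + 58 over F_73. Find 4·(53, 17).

Write P = (53, 17).
Repeated addition: build up to 4P.
2P: tangent at (53, 17): λ = (3·53² + 52)/(2·17) ≡ 11/34. 34⁻¹ ≡ 58 (mod 73), so λ ≡ 11·58 ≡ 54.
  x = λ² - 53 - 53 = 2916 - 106 ≡ 36; y = λ·(53 - 36) - 17 ≡ 25. → (36, 25)
3P: (36, 25) + (53, 17). λ = (17 - 25)/(53 - 36) ≡ 65/17 mod 73. 17⁻¹ ≡ 43 (mod 73), so λ ≡ 21.
  x = λ² - 36 - 53 = 441 - 89 ≡ 60; y = λ·(36 - 60) - 25 ≡ 55. → (60, 55)
4P: (60, 55) + (53, 17). λ = (17 - 55)/(53 - 60) ≡ 35/66 mod 73. 66⁻¹ ≡ 52 (mod 73), so λ ≡ 68.
  x = λ² - 60 - 53 = 4624 - 113 ≡ 58; y = λ·(60 - 58) - 55 ≡ 8. → (58, 8)

(58, 8)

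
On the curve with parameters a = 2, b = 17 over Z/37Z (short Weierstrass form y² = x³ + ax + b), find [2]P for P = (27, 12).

(27, 25)

tangent at (27, 12): λ = (3·27² + 2)/(2·12) ≡ 6/24. 24⁻¹ ≡ 17 (mod 37), so λ ≡ 6·17 ≡ 28.
  x = λ² - 27 - 27 = 784 - 54 ≡ 27; y = λ·(27 - 27) - 12 ≡ 25. → (27, 25)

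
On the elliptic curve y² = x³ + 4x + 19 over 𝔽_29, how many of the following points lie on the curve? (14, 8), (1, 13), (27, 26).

2

(14, 8): 8² ≡ 6, rhs ≡ 6 → on.
(1, 13): 13² ≡ 24, rhs ≡ 24 → on.
(27, 26): 26² ≡ 9, rhs ≡ 3 → off.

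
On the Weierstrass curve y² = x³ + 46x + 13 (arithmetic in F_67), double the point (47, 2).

tangent at (47, 2): λ = (3·47² + 46)/(2·2) ≡ 40/4. 4⁻¹ ≡ 17 (mod 67) since 4·17 = 68 ≡ 1, so λ ≡ 40·17 ≡ 10.
  x = λ² - 47 - 47 = 100 - 94 ≡ 6; y = λ·(47 - 6) - 2 ≡ 6. → (6, 6)

(6, 6)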